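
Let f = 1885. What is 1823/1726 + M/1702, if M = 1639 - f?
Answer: 1339075/1468826 ≈ 0.91166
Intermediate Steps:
M = -246 (M = 1639 - 1*1885 = 1639 - 1885 = -246)
1823/1726 + M/1702 = 1823/1726 - 246/1702 = 1823*(1/1726) - 246*1/1702 = 1823/1726 - 123/851 = 1339075/1468826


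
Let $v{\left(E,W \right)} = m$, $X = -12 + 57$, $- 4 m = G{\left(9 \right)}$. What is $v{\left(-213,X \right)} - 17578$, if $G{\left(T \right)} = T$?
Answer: $- \frac{70321}{4} \approx -17580.0$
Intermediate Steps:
$m = - \frac{9}{4}$ ($m = \left(- \frac{1}{4}\right) 9 = - \frac{9}{4} \approx -2.25$)
$X = 45$
$v{\left(E,W \right)} = - \frac{9}{4}$
$v{\left(-213,X \right)} - 17578 = - \frac{9}{4} - 17578 = - \frac{70321}{4}$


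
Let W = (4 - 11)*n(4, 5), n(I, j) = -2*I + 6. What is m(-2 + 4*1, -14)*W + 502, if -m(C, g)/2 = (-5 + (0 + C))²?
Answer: 250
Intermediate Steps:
n(I, j) = 6 - 2*I
W = 14 (W = (4 - 11)*(6 - 2*4) = -7*(6 - 8) = -7*(-2) = 14)
m(C, g) = -2*(-5 + C)² (m(C, g) = -2*(-5 + (0 + C))² = -2*(-5 + C)²)
m(-2 + 4*1, -14)*W + 502 = -2*(-5 + (-2 + 4*1))²*14 + 502 = -2*(-5 + (-2 + 4))²*14 + 502 = -2*(-5 + 2)²*14 + 502 = -2*(-3)²*14 + 502 = -2*9*14 + 502 = -18*14 + 502 = -252 + 502 = 250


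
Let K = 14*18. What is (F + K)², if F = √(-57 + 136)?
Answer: (252 + √79)² ≈ 68063.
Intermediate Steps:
F = √79 ≈ 8.8882
K = 252
(F + K)² = (√79 + 252)² = (252 + √79)²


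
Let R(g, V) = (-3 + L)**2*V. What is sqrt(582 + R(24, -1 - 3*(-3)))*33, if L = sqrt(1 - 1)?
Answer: 33*sqrt(654) ≈ 843.92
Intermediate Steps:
L = 0 (L = sqrt(0) = 0)
R(g, V) = 9*V (R(g, V) = (-3 + 0)**2*V = (-3)**2*V = 9*V)
sqrt(582 + R(24, -1 - 3*(-3)))*33 = sqrt(582 + 9*(-1 - 3*(-3)))*33 = sqrt(582 + 9*(-1 + 9))*33 = sqrt(582 + 9*8)*33 = sqrt(582 + 72)*33 = sqrt(654)*33 = 33*sqrt(654)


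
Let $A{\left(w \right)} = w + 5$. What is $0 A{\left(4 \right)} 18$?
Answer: $0$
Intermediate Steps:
$A{\left(w \right)} = 5 + w$
$0 A{\left(4 \right)} 18 = 0 \left(5 + 4\right) 18 = 0 \cdot 9 \cdot 18 = 0 \cdot 18 = 0$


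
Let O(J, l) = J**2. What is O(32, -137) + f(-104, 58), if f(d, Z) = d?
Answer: 920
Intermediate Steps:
O(32, -137) + f(-104, 58) = 32**2 - 104 = 1024 - 104 = 920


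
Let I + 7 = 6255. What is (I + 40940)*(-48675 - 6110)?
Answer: -2585194580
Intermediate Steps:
I = 6248 (I = -7 + 6255 = 6248)
(I + 40940)*(-48675 - 6110) = (6248 + 40940)*(-48675 - 6110) = 47188*(-54785) = -2585194580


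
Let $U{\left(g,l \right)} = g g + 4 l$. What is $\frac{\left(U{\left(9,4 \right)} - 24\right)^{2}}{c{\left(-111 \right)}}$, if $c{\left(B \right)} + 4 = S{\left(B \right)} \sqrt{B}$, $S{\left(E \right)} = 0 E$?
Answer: $- \frac{5329}{4} \approx -1332.3$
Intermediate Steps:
$S{\left(E \right)} = 0$
$U{\left(g,l \right)} = g^{2} + 4 l$
$c{\left(B \right)} = -4$ ($c{\left(B \right)} = -4 + 0 \sqrt{B} = -4 + 0 = -4$)
$\frac{\left(U{\left(9,4 \right)} - 24\right)^{2}}{c{\left(-111 \right)}} = \frac{\left(\left(9^{2} + 4 \cdot 4\right) - 24\right)^{2}}{-4} = \left(\left(81 + 16\right) - 24\right)^{2} \left(- \frac{1}{4}\right) = \left(97 - 24\right)^{2} \left(- \frac{1}{4}\right) = 73^{2} \left(- \frac{1}{4}\right) = 5329 \left(- \frac{1}{4}\right) = - \frac{5329}{4}$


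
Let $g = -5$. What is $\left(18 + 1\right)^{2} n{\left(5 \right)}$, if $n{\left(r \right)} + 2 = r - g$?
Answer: $2888$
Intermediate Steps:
$n{\left(r \right)} = 3 + r$ ($n{\left(r \right)} = -2 + \left(r - -5\right) = -2 + \left(r + 5\right) = -2 + \left(5 + r\right) = 3 + r$)
$\left(18 + 1\right)^{2} n{\left(5 \right)} = \left(18 + 1\right)^{2} \left(3 + 5\right) = 19^{2} \cdot 8 = 361 \cdot 8 = 2888$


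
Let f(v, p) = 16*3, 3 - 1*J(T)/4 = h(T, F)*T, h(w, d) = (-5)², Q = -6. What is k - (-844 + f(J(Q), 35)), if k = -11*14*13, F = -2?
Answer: -1206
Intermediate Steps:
h(w, d) = 25
J(T) = 12 - 100*T
f(v, p) = 48
k = -2002 (k = -154*13 = -2002)
k - (-844 + f(J(Q), 35)) = -2002 - (-844 + 48) = -2002 - 1*(-796) = -2002 + 796 = -1206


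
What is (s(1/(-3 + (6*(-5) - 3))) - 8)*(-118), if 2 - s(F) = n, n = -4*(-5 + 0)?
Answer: 3068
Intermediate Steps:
n = 20 (n = -4*(-5) = 20)
s(F) = -18 (s(F) = 2 - 1*20 = 2 - 20 = -18)
(s(1/(-3 + (6*(-5) - 3))) - 8)*(-118) = (-18 - 8)*(-118) = -26*(-118) = 3068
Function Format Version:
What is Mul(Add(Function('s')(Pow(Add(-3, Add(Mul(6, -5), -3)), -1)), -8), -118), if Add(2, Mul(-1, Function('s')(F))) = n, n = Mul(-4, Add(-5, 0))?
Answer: 3068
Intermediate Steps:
n = 20 (n = Mul(-4, -5) = 20)
Function('s')(F) = -18 (Function('s')(F) = Add(2, Mul(-1, 20)) = Add(2, -20) = -18)
Mul(Add(Function('s')(Pow(Add(-3, Add(Mul(6, -5), -3)), -1)), -8), -118) = Mul(Add(-18, -8), -118) = Mul(-26, -118) = 3068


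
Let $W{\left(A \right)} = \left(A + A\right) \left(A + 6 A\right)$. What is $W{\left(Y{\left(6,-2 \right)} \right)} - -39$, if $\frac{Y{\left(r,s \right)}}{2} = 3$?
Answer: $543$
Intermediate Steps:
$Y{\left(r,s \right)} = 6$ ($Y{\left(r,s \right)} = 2 \cdot 3 = 6$)
$W{\left(A \right)} = 14 A^{2}$ ($W{\left(A \right)} = 2 A 7 A = 14 A^{2}$)
$W{\left(Y{\left(6,-2 \right)} \right)} - -39 = 14 \cdot 6^{2} - -39 = 14 \cdot 36 + 39 = 504 + 39 = 543$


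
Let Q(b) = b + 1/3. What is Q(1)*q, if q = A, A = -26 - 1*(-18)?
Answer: -32/3 ≈ -10.667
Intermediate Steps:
A = -8 (A = -26 + 18 = -8)
Q(b) = ⅓ + b (Q(b) = b + ⅓ = ⅓ + b)
q = -8
Q(1)*q = (⅓ + 1)*(-8) = (4/3)*(-8) = -32/3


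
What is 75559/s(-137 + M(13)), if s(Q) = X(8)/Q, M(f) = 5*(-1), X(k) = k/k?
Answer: -10729378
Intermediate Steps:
X(k) = 1
M(f) = -5
s(Q) = 1/Q
75559/s(-137 + M(13)) = 75559/(1/(-137 - 5)) = 75559/(1/(-142)) = 75559/(-1/142) = 75559*(-142) = -10729378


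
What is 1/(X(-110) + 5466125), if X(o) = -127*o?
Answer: 1/5480095 ≈ 1.8248e-7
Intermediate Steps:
1/(X(-110) + 5466125) = 1/(-127*(-110) + 5466125) = 1/(13970 + 5466125) = 1/5480095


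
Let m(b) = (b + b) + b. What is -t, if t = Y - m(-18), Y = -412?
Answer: 358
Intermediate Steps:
m(b) = 3*b (m(b) = 2*b + b = 3*b)
t = -358 (t = -412 - 3*(-18) = -412 - 1*(-54) = -412 + 54 = -358)
-t = -1*(-358) = 358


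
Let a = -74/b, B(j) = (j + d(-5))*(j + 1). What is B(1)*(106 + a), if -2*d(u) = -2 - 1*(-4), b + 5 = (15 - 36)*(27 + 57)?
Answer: 0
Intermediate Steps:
b = -1769 (b = -5 + (15 - 36)*(27 + 57) = -5 - 21*84 = -5 - 1764 = -1769)
d(u) = -1 (d(u) = -(-2 - 1*(-4))/2 = -(-2 + 4)/2 = -1/2*2 = -1)
B(j) = (1 + j)*(-1 + j) (B(j) = (j - 1)*(j + 1) = (-1 + j)*(1 + j) = (1 + j)*(-1 + j))
a = 74/1769 (a = -74/(-1769) = -74*(-1/1769) = 74/1769 ≈ 0.041832)
B(1)*(106 + a) = (-1 + 1**2)*(106 + 74/1769) = (-1 + 1)*(187588/1769) = 0*(187588/1769) = 0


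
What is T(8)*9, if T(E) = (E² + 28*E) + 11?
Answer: 2691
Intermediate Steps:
T(E) = 11 + E² + 28*E
T(8)*9 = (11 + 8² + 28*8)*9 = (11 + 64 + 224)*9 = 299*9 = 2691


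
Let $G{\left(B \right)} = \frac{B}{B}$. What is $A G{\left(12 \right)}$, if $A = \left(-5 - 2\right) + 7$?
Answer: $0$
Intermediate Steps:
$G{\left(B \right)} = 1$
$A = 0$ ($A = -7 + 7 = 0$)
$A G{\left(12 \right)} = 0 \cdot 1 = 0$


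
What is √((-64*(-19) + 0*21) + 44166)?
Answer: √45382 ≈ 213.03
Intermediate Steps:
√((-64*(-19) + 0*21) + 44166) = √((1216 + 0) + 44166) = √(1216 + 44166) = √45382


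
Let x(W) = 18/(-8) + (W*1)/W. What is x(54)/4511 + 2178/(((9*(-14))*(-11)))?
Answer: 198449/126308 ≈ 1.5712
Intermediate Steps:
x(W) = -5/4 (x(W) = 18*(-⅛) + W/W = -9/4 + 1 = -5/4)
x(54)/4511 + 2178/(((9*(-14))*(-11))) = -5/4/4511 + 2178/(((9*(-14))*(-11))) = -5/4*1/4511 + 2178/((-126*(-11))) = -5/18044 + 2178/1386 = -5/18044 + 2178*(1/1386) = -5/18044 + 11/7 = 198449/126308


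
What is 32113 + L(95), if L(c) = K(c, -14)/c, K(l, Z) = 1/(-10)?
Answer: 30507349/950 ≈ 32113.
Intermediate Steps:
K(l, Z) = -⅒
L(c) = -1/(10*c)
32113 + L(95) = 32113 - ⅒/95 = 32113 - ⅒*1/95 = 32113 - 1/950 = 30507349/950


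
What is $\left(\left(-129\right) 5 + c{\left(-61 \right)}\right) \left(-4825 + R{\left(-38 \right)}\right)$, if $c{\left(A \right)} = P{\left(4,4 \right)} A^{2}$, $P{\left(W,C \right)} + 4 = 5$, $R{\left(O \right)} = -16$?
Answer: $-14890916$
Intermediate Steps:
$P{\left(W,C \right)} = 1$ ($P{\left(W,C \right)} = -4 + 5 = 1$)
$c{\left(A \right)} = A^{2}$ ($c{\left(A \right)} = 1 A^{2} = A^{2}$)
$\left(\left(-129\right) 5 + c{\left(-61 \right)}\right) \left(-4825 + R{\left(-38 \right)}\right) = \left(\left(-129\right) 5 + \left(-61\right)^{2}\right) \left(-4825 - 16\right) = \left(-645 + 3721\right) \left(-4841\right) = 3076 \left(-4841\right) = -14890916$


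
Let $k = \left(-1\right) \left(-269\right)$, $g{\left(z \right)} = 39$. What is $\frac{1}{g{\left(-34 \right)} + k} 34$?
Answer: $\frac{17}{154} \approx 0.11039$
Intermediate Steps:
$k = 269$
$\frac{1}{g{\left(-34 \right)} + k} 34 = \frac{1}{39 + 269} \cdot 34 = \frac{1}{308} \cdot 34 = \frac{17}{154}$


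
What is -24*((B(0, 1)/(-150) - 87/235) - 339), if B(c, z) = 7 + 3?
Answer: 1914424/235 ≈ 8146.5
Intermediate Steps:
B(c, z) = 10
-24*((B(0, 1)/(-150) - 87/235) - 339) = -24*((10/(-150) - 87/235) - 339) = -24*((10*(-1/150) - 87*1/235) - 339) = -24*((-1/15 - 87/235) - 339) = -24*(-308/705 - 339) = -24*(-239303/705) = 1914424/235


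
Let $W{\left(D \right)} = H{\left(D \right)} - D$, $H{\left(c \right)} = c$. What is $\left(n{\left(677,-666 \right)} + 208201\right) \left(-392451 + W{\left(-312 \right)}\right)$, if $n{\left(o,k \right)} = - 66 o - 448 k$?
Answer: $-181268015037$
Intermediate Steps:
$n{\left(o,k \right)} = - 448 k - 66 o$
$W{\left(D \right)} = 0$ ($W{\left(D \right)} = D - D = 0$)
$\left(n{\left(677,-666 \right)} + 208201\right) \left(-392451 + W{\left(-312 \right)}\right) = \left(\left(\left(-448\right) \left(-666\right) - 44682\right) + 208201\right) \left(-392451 + 0\right) = \left(\left(298368 - 44682\right) + 208201\right) \left(-392451\right) = \left(253686 + 208201\right) \left(-392451\right) = 461887 \left(-392451\right) = -181268015037$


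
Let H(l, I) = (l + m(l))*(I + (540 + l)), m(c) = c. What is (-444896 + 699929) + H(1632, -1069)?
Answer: 3855225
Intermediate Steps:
H(l, I) = 2*l*(540 + I + l) (H(l, I) = (l + l)*(I + (540 + l)) = (2*l)*(540 + I + l) = 2*l*(540 + I + l))
(-444896 + 699929) + H(1632, -1069) = (-444896 + 699929) + 2*1632*(540 - 1069 + 1632) = 255033 + 2*1632*1103 = 255033 + 3600192 = 3855225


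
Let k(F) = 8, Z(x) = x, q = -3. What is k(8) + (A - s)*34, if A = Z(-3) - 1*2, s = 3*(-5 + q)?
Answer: 654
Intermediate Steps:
s = -24 (s = 3*(-5 - 3) = 3*(-8) = -24)
A = -5 (A = -3 - 1*2 = -3 - 2 = -5)
k(8) + (A - s)*34 = 8 + (-5 - 1*(-24))*34 = 8 + (-5 + 24)*34 = 8 + 19*34 = 8 + 646 = 654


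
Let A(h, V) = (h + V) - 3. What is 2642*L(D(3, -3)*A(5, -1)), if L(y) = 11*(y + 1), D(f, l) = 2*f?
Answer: 203434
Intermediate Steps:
A(h, V) = -3 + V + h (A(h, V) = (V + h) - 3 = -3 + V + h)
L(y) = 11 + 11*y (L(y) = 11*(1 + y) = 11 + 11*y)
2642*L(D(3, -3)*A(5, -1)) = 2642*(11 + 11*((2*3)*(-3 - 1 + 5))) = 2642*(11 + 11*(6*1)) = 2642*(11 + 11*6) = 2642*(11 + 66) = 2642*77 = 203434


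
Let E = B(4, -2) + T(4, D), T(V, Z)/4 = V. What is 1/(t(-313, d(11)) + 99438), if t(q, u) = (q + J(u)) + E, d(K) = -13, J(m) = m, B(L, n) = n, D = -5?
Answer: 1/99126 ≈ 1.0088e-5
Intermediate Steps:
T(V, Z) = 4*V
E = 14 (E = -2 + 4*4 = -2 + 16 = 14)
t(q, u) = 14 + q + u (t(q, u) = (q + u) + 14 = 14 + q + u)
1/(t(-313, d(11)) + 99438) = 1/((14 - 313 - 13) + 99438) = 1/(-312 + 99438) = 1/99126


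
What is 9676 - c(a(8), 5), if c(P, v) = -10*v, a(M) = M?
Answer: 9726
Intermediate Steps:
9676 - c(a(8), 5) = 9676 - (-10)*5 = 9676 - 1*(-50) = 9676 + 50 = 9726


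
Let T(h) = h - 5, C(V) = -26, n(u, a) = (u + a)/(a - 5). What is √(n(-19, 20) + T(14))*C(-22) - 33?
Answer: -33 - 52*√510/15 ≈ -111.29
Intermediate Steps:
n(u, a) = (a + u)/(-5 + a)
T(h) = -5 + h
√(n(-19, 20) + T(14))*C(-22) - 33 = √((20 - 19)/(-5 + 20) + (-5 + 14))*(-26) - 33 = √(1/15 + 9)*(-26) - 33 = √(136/15)*(-26) - 33 = (2*√510/15)*(-26) - 33 = -52*√510/15 - 33 = -33 - 52*√510/15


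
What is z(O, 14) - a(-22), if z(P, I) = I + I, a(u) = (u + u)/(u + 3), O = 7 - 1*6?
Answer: 488/19 ≈ 25.684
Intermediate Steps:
O = 1 (O = 7 - 6 = 1)
a(u) = 2*u/(3 + u) (a(u) = (2*u)/(3 + u) = 2*u/(3 + u))
z(P, I) = 2*I
z(O, 14) - a(-22) = 2*14 - 2*(-22)/(3 - 22) = 28 - 2*(-22)/(-19) = 28 - 2*(-22)*(-1)/19 = 28 - 1*44/19 = 28 - 44/19 = 488/19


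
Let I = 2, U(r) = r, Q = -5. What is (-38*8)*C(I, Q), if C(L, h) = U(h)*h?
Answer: -7600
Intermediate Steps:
C(L, h) = h² (C(L, h) = h*h = h²)
(-38*8)*C(I, Q) = -38*8*(-5)² = -304*25 = -7600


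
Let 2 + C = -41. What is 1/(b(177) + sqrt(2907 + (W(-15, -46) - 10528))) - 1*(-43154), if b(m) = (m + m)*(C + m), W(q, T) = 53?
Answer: 24276084893923/562545416 - I*sqrt(473)/562545416 ≈ 43154.0 - 3.8661e-8*I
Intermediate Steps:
C = -43 (C = -2 - 41 = -43)
b(m) = 2*m*(-43 + m) (b(m) = (m + m)*(-43 + m) = (2*m)*(-43 + m) = 2*m*(-43 + m))
1/(b(177) + sqrt(2907 + (W(-15, -46) - 10528))) - 1*(-43154) = 1/(2*177*(-43 + 177) + sqrt(2907 + (53 - 10528))) - 1*(-43154) = 1/(2*177*134 + sqrt(2907 - 10475)) + 43154 = 1/(47436 + sqrt(-7568)) + 43154 = 1/(47436 + 4*I*sqrt(473)) + 43154 = 43154 + 1/(47436 + 4*I*sqrt(473))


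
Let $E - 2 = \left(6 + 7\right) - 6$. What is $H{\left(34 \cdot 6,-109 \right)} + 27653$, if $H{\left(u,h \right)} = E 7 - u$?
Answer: $27512$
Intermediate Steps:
$E = 9$ ($E = 2 + \left(\left(6 + 7\right) - 6\right) = 2 + \left(13 - 6\right) = 2 + 7 = 9$)
$H{\left(u,h \right)} = 63 - u$ ($H{\left(u,h \right)} = 9 \cdot 7 - u = 63 - u$)
$H{\left(34 \cdot 6,-109 \right)} + 27653 = \left(63 - 34 \cdot 6\right) + 27653 = \left(63 - 204\right) + 27653 = -141 + 27653 = 27512$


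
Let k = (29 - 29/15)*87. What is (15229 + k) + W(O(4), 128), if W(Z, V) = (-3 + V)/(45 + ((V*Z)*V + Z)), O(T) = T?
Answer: 1153233648/65585 ≈ 17584.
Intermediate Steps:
W(Z, V) = (-3 + V)/(45 + Z + Z*V²) (W(Z, V) = (-3 + V)/(45 + (Z*V² + Z)) = (-3 + V)/(45 + (Z + Z*V²)) = (-3 + V)/(45 + Z + Z*V²))
k = 11774/5 (k = (29 - 29*1/15)*87 = (29 - 29/15)*87 = (406/15)*87 = 11774/5 ≈ 2354.8)
(15229 + k) + W(O(4), 128) = (15229 + 11774/5) + (-3 + 128)/(45 + 4 + 4*128²) = 87919/5 + 125/(45 + 4 + 4*16384) = 87919/5 + 125/(45 + 4 + 65536) = 87919/5 + 125/65585 = 87919/5 + (1/65585)*125 = 87919/5 + 25/13117 = 1153233648/65585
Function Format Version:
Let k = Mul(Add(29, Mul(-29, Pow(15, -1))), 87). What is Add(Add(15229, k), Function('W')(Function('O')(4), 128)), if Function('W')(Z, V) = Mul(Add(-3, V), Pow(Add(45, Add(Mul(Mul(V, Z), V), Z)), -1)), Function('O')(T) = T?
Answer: Rational(1153233648, 65585) ≈ 17584.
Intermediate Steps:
Function('W')(Z, V) = Mul(Pow(Add(45, Z, Mul(Z, Pow(V, 2))), -1), Add(-3, V)) (Function('W')(Z, V) = Mul(Add(-3, V), Pow(Add(45, Add(Mul(Z, Pow(V, 2)), Z)), -1)) = Mul(Add(-3, V), Pow(Add(45, Add(Z, Mul(Z, Pow(V, 2)))), -1)) = Mul(Add(-3, V), Pow(Add(45, Z, Mul(Z, Pow(V, 2))), -1)) = Mul(Pow(Add(45, Z, Mul(Z, Pow(V, 2))), -1), Add(-3, V)))
k = Rational(11774, 5) (k = Mul(Add(29, Mul(-29, Rational(1, 15))), 87) = Mul(Add(29, Rational(-29, 15)), 87) = Mul(Rational(406, 15), 87) = Rational(11774, 5) ≈ 2354.8)
Add(Add(15229, k), Function('W')(Function('O')(4), 128)) = Add(Add(15229, Rational(11774, 5)), Mul(Pow(Add(45, 4, Mul(4, Pow(128, 2))), -1), Add(-3, 128))) = Add(Rational(87919, 5), Mul(Pow(Add(45, 4, Mul(4, 16384)), -1), 125)) = Add(Rational(87919, 5), Mul(Pow(Add(45, 4, 65536), -1), 125)) = Add(Rational(87919, 5), Mul(Pow(65585, -1), 125)) = Add(Rational(87919, 5), Mul(Rational(1, 65585), 125)) = Add(Rational(87919, 5), Rational(25, 13117)) = Rational(1153233648, 65585)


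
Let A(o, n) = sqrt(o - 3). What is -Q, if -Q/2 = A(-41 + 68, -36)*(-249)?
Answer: -996*sqrt(6) ≈ -2439.7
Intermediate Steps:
A(o, n) = sqrt(-3 + o)
Q = 996*sqrt(6) (Q = -2*sqrt(-3 + (-41 + 68))*(-249) = -2*sqrt(-3 + 27)*(-249) = -2*sqrt(24)*(-249) = -2*2*sqrt(6)*(-249) = -(-996)*sqrt(6) = 996*sqrt(6) ≈ 2439.7)
-Q = -996*sqrt(6)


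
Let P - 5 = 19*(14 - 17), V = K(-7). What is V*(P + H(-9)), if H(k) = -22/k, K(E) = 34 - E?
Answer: -18286/9 ≈ -2031.8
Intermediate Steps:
V = 41 (V = 34 - 1*(-7) = 34 + 7 = 41)
P = -52 (P = 5 + 19*(14 - 17) = 5 + 19*(-3) = 5 - 57 = -52)
V*(P + H(-9)) = 41*(-52 - 22/(-9)) = 41*(-52 - 22*(-⅑)) = 41*(-52 + 22/9) = 41*(-446/9) = -18286/9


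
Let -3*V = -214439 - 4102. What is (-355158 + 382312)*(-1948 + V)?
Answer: 1925191446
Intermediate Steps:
V = 72847 (V = -(-214439 - 4102)/3 = -⅓*(-218541) = 72847)
(-355158 + 382312)*(-1948 + V) = (-355158 + 382312)*(-1948 + 72847) = 27154*70899 = 1925191446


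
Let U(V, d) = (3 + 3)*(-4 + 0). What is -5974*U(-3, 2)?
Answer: 143376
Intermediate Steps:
U(V, d) = -24 (U(V, d) = 6*(-4) = -24)
-5974*U(-3, 2) = -5974*(-24) = 143376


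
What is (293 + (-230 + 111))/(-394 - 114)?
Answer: -87/254 ≈ -0.34252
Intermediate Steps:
(293 + (-230 + 111))/(-394 - 114) = (293 - 119)/(-508) = 174*(-1/508) = -87/254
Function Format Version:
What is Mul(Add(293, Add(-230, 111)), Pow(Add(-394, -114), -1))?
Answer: Rational(-87, 254) ≈ -0.34252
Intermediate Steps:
Mul(Add(293, Add(-230, 111)), Pow(Add(-394, -114), -1)) = Mul(Add(293, -119), Pow(-508, -1)) = Mul(174, Rational(-1, 508)) = Rational(-87, 254)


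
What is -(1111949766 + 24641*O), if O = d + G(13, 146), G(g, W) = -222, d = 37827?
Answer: -2038574571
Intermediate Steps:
O = 37605 (O = 37827 - 222 = 37605)
-(1111949766 + 24641*O) = -24641/(1/(45126 + 37605)) = -24641/(1/82731) = -24641/1/82731 = -24641*82731 = -2038574571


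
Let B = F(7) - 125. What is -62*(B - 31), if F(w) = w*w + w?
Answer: 6200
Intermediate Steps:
F(w) = w + w**2 (F(w) = w**2 + w = w + w**2)
B = -69 (B = 7*(1 + 7) - 125 = 7*8 - 125 = 56 - 125 = -69)
-62*(B - 31) = -62*(-69 - 31) = -62*(-100) = 6200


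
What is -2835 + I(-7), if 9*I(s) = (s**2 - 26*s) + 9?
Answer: -8425/3 ≈ -2808.3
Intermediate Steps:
I(s) = 1 - 26*s/9 + s**2/9 (I(s) = ((s**2 - 26*s) + 9)/9 = (9 + s**2 - 26*s)/9 = 1 - 26*s/9 + s**2/9)
-2835 + I(-7) = -2835 + (1 - 26/9*(-7) + (1/9)*(-7)**2) = -2835 + (1 + 182/9 + (1/9)*49) = -2835 + (1 + 182/9 + 49/9) = -2835 + 80/3 = -8425/3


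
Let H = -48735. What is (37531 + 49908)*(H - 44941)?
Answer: -8190935764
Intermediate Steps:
(37531 + 49908)*(H - 44941) = (37531 + 49908)*(-48735 - 44941) = 87439*(-93676) = -8190935764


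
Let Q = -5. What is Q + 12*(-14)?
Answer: -173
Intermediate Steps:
Q + 12*(-14) = -5 + 12*(-14) = -5 - 168 = -173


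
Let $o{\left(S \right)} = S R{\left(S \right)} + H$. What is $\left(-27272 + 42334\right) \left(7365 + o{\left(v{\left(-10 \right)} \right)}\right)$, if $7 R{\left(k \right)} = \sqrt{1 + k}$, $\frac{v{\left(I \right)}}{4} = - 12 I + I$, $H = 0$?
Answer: $130813470$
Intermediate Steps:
$v{\left(I \right)} = - 44 I$ ($v{\left(I \right)} = 4 \left(- 12 I + I\right) = 4 \left(- 11 I\right) = - 44 I$)
$R{\left(k \right)} = \frac{\sqrt{1 + k}}{7}$
$o{\left(S \right)} = \frac{S \sqrt{1 + S}}{7}$ ($o{\left(S \right)} = S \frac{\sqrt{1 + S}}{7} + 0 = \frac{S \sqrt{1 + S}}{7} + 0 = \frac{S \sqrt{1 + S}}{7}$)
$\left(-27272 + 42334\right) \left(7365 + o{\left(v{\left(-10 \right)} \right)}\right) = \left(-27272 + 42334\right) \left(7365 + \frac{\left(-44\right) \left(-10\right) \sqrt{1 - -440}}{7}\right) = 15062 \left(7365 + \frac{1}{7} \cdot 440 \sqrt{1 + 440}\right) = 15062 \left(7365 + \frac{1}{7} \cdot 440 \sqrt{441}\right) = 15062 \left(7365 + \frac{1}{7} \cdot 440 \cdot 21\right) = 15062 \left(7365 + 1320\right) = 15062 \cdot 8685 = 130813470$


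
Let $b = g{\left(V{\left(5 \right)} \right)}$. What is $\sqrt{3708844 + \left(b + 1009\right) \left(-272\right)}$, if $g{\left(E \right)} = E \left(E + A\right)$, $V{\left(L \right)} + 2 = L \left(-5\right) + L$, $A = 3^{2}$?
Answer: $6 \sqrt{93239} \approx 1832.1$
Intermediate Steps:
$A = 9$
$V{\left(L \right)} = -2 - 4 L$ ($V{\left(L \right)} = -2 + \left(L \left(-5\right) + L\right) = -2 + \left(- 5 L + L\right) = -2 - 4 L$)
$g{\left(E \right)} = E \left(9 + E\right)$ ($g{\left(E \right)} = E \left(E + 9\right) = E \left(9 + E\right)$)
$b = 286$ ($b = \left(-2 - 20\right) \left(9 - 22\right) = - 22 \left(9 - 22\right) = \left(-22\right) \left(-13\right) = 286$)
$\sqrt{3708844 + \left(b + 1009\right) \left(-272\right)} = \sqrt{3708844 + \left(286 + 1009\right) \left(-272\right)} = \sqrt{3708844 + 1295 \left(-272\right)} = \sqrt{3708844 - 352240} = \sqrt{3356604} = 6 \sqrt{93239}$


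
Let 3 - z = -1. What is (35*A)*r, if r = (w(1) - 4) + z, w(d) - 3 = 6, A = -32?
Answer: -10080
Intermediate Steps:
z = 4 (z = 3 - 1*(-1) = 3 + 1 = 4)
w(d) = 9 (w(d) = 3 + 6 = 9)
r = 9 (r = (9 - 4) + 4 = 5 + 4 = 9)
(35*A)*r = (35*(-32))*9 = -1120*9 = -10080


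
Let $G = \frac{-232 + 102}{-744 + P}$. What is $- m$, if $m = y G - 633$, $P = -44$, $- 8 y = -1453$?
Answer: $\frac{1900771}{3152} \approx 603.04$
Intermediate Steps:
$y = \frac{1453}{8}$ ($y = \left(- \frac{1}{8}\right) \left(-1453\right) = \frac{1453}{8} \approx 181.63$)
$G = \frac{65}{394}$ ($G = \frac{-232 + 102}{-744 - 44} = - \frac{130}{-788} = \left(-130\right) \left(- \frac{1}{788}\right) = \frac{65}{394} \approx 0.16497$)
$m = - \frac{1900771}{3152}$ ($m = \frac{1453}{8} \cdot \frac{65}{394} - 633 = \frac{94445}{3152} - 633 = - \frac{1900771}{3152} \approx -603.04$)
$- m = \left(-1\right) \left(- \frac{1900771}{3152}\right) = \frac{1900771}{3152}$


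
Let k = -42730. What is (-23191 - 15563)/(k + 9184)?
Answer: 6459/5591 ≈ 1.1552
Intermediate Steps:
(-23191 - 15563)/(k + 9184) = (-23191 - 15563)/(-42730 + 9184) = -38754/(-33546) = -38754*(-1/33546) = 6459/5591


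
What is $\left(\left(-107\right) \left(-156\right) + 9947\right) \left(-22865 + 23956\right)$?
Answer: $29063149$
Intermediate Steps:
$\left(\left(-107\right) \left(-156\right) + 9947\right) \left(-22865 + 23956\right) = \left(16692 + 9947\right) 1091 = 26639 \cdot 1091 = 29063149$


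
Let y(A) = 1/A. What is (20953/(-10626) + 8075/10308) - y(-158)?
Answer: -24708553/20901188 ≈ -1.1822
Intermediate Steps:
(20953/(-10626) + 8075/10308) - y(-158) = (20953/(-10626) + 8075/10308) - 1/(-158) = (20953*(-1/10626) + 8075*(1/10308)) - 1*(-1/158) = (-911/462 + 8075/10308) + 1/158 = -314441/264572 + 1/158 = -24708553/20901188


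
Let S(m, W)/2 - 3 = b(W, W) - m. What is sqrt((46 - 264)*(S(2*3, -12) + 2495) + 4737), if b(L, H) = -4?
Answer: 3*I*sqrt(59569) ≈ 732.2*I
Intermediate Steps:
S(m, W) = -2 - 2*m (S(m, W) = 6 + 2*(-4 - m) = 6 + (-8 - 2*m) = -2 - 2*m)
sqrt((46 - 264)*(S(2*3, -12) + 2495) + 4737) = sqrt((46 - 264)*((-2 - 4*3) + 2495) + 4737) = sqrt(-218*((-2 - 2*6) + 2495) + 4737) = sqrt(-218*((-2 - 12) + 2495) + 4737) = sqrt(-218*(-14 + 2495) + 4737) = sqrt(-218*2481 + 4737) = sqrt(-540858 + 4737) = sqrt(-536121) = 3*I*sqrt(59569)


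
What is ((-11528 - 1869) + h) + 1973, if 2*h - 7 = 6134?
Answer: -16707/2 ≈ -8353.5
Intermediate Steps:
h = 6141/2 (h = 7/2 + (½)*6134 = 7/2 + 3067 = 6141/2 ≈ 3070.5)
((-11528 - 1869) + h) + 1973 = ((-11528 - 1869) + 6141/2) + 1973 = (-13397 + 6141/2) + 1973 = -20653/2 + 1973 = -16707/2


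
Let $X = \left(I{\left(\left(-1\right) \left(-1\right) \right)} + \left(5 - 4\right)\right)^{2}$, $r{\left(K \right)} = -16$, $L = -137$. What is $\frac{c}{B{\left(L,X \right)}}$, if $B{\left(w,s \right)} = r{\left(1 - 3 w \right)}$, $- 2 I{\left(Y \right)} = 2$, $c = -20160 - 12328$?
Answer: $\frac{4061}{2} \approx 2030.5$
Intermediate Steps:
$c = -32488$ ($c = -20160 - 12328 = -32488$)
$I{\left(Y \right)} = -1$ ($I{\left(Y \right)} = \left(- \frac{1}{2}\right) 2 = -1$)
$X = 0$ ($X = \left(-1 + \left(5 - 4\right)\right)^{2} = \left(-1 + 1\right)^{2} = 0^{2} = 0$)
$B{\left(w,s \right)} = -16$
$\frac{c}{B{\left(L,X \right)}} = - \frac{32488}{-16} = \left(-32488\right) \left(- \frac{1}{16}\right) = \frac{4061}{2}$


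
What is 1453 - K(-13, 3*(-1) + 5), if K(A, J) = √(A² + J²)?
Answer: 1453 - √173 ≈ 1439.8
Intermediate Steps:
1453 - K(-13, 3*(-1) + 5) = 1453 - √((-13)² + (3*(-1) + 5)²) = 1453 - √(169 + (-3 + 5)²) = 1453 - √(169 + 2²) = 1453 - √(169 + 4) = 1453 - √173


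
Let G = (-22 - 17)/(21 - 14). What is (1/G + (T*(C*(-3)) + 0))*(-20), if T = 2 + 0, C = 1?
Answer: 4820/39 ≈ 123.59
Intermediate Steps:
T = 2
G = -39/7 ≈ -5.5714
(1/G + (T*(C*(-3)) + 0))*(-20) = (1/(-39/7) + (2*(1*(-3)) + 0))*(-20) = (-7/39 + (2*(-3) + 0))*(-20) = (-7/39 + (-6 + 0))*(-20) = (-7/39 - 6)*(-20) = -241/39*(-20) = 4820/39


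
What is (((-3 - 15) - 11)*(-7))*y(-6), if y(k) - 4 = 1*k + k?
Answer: -1624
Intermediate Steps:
y(k) = 4 + 2*k (y(k) = 4 + (1*k + k) = 4 + (k + k) = 4 + 2*k)
(((-3 - 15) - 11)*(-7))*y(-6) = (((-3 - 15) - 11)*(-7))*(4 + 2*(-6)) = ((-18 - 11)*(-7))*(4 - 12) = -29*(-7)*(-8) = 203*(-8) = -1624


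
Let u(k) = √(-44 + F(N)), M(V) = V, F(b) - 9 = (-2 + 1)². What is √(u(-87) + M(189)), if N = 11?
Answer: √(189 + I*√34) ≈ 13.749 + 0.212*I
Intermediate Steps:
F(b) = 10 (F(b) = 9 + (-2 + 1)² = 9 + (-1)² = 9 + 1 = 10)
u(k) = I*√34 (u(k) = √(-44 + 10) = √(-34) = I*√34)
√(u(-87) + M(189)) = √(I*√34 + 189) = √(189 + I*√34)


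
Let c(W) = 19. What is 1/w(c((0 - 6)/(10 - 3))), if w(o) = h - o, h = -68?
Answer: -1/87 ≈ -0.011494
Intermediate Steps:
w(o) = -68 - o
1/w(c((0 - 6)/(10 - 3))) = 1/(-68 - 1*19) = 1/(-68 - 19) = 1/(-87) = -1/87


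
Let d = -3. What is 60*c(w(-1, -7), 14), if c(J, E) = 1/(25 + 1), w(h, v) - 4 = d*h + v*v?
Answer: 30/13 ≈ 2.3077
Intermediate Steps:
w(h, v) = 4 + v² - 3*h (w(h, v) = 4 + (-3*h + v*v) = 4 + (-3*h + v²) = 4 + (v² - 3*h) = 4 + v² - 3*h)
c(J, E) = 1/26
60*c(w(-1, -7), 14) = 60*(1/26) = 30/13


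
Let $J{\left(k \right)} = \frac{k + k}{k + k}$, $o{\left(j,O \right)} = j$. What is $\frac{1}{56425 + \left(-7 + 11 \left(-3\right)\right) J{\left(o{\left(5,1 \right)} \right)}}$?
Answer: $\frac{1}{56385} \approx 1.7735 \cdot 10^{-5}$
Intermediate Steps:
$J{\left(k \right)} = 1$ ($J{\left(k \right)} = \frac{2 k}{2 k} = 2 k \frac{1}{2 k} = 1$)
$\frac{1}{56425 + \left(-7 + 11 \left(-3\right)\right) J{\left(o{\left(5,1 \right)} \right)}} = \frac{1}{56425 + \left(-7 + 11 \left(-3\right)\right) 1} = \frac{1}{56425 + \left(-7 - 33\right) 1} = \frac{1}{56425 - 40} = \frac{1}{56385}$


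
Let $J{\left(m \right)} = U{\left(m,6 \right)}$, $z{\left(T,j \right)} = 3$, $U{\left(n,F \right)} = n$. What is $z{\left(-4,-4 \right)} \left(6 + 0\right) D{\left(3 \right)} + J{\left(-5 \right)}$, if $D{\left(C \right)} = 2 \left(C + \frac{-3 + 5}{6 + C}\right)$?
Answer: $111$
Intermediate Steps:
$J{\left(m \right)} = m$
$D{\left(C \right)} = 2 C + \frac{4}{6 + C}$ ($D{\left(C \right)} = 2 \left(C + \frac{2}{6 + C}\right) = 2 C + \frac{4}{6 + C}$)
$z{\left(-4,-4 \right)} \left(6 + 0\right) D{\left(3 \right)} + J{\left(-5 \right)} = 3 \left(6 + 0\right) \frac{2 \left(2 + 3^{2} + 6 \cdot 3\right)}{6 + 3} - 5 = 3 \cdot 6 \frac{2 \left(2 + 9 + 18\right)}{9} - 5 = 18 \cdot 2 \cdot \frac{1}{9} \cdot 29 - 5 = 18 \cdot \frac{58}{9} - 5 = 116 - 5 = 111$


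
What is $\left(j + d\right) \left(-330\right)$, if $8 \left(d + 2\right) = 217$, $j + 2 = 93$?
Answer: $- \frac{153285}{4} \approx -38321.0$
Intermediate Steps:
$j = 91$ ($j = -2 + 93 = 91$)
$d = \frac{201}{8}$ ($d = -2 + \frac{1}{8} \cdot 217 = -2 + \frac{217}{8} = \frac{201}{8} \approx 25.125$)
$\left(j + d\right) \left(-330\right) = \left(91 + \frac{201}{8}\right) \left(-330\right) = \frac{929}{8} \left(-330\right) = - \frac{153285}{4}$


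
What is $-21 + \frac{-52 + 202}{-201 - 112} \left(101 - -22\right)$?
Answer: $- \frac{25023}{313} \approx -79.946$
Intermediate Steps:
$-21 + \frac{-52 + 202}{-201 - 112} \left(101 - -22\right) = -21 + \frac{150}{-313} \left(101 + 22\right) = -21 + 150 \left(- \frac{1}{313}\right) 123 = -21 - \frac{18450}{313} = - \frac{25023}{313}$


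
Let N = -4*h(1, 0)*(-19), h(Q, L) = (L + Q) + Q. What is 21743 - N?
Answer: 21591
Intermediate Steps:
h(Q, L) = L + 2*Q
N = 152 (N = -4*(0 + 2*1)*(-19) = -4*(0 + 2)*(-19) = -4*2*(-19) = -8*(-19) = 152)
21743 - N = 21743 - 1*152 = 21743 - 152 = 21591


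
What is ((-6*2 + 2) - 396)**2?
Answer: 164836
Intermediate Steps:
((-6*2 + 2) - 396)**2 = ((-12 + 2) - 396)**2 = (-10 - 396)**2 = (-406)**2 = 164836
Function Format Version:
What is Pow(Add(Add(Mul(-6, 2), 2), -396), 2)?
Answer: 164836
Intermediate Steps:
Pow(Add(Add(Mul(-6, 2), 2), -396), 2) = Pow(Add(Add(-12, 2), -396), 2) = Pow(Add(-10, -396), 2) = Pow(-406, 2) = 164836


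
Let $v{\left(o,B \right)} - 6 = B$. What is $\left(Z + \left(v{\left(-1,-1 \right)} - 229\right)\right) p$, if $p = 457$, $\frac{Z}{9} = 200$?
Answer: $720232$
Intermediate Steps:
$Z = 1800$ ($Z = 9 \cdot 200 = 1800$)
$v{\left(o,B \right)} = 6 + B$
$\left(Z + \left(v{\left(-1,-1 \right)} - 229\right)\right) p = \left(1800 + \left(\left(6 - 1\right) - 229\right)\right) 457 = \left(1800 + \left(5 - 229\right)\right) 457 = \left(1800 - 224\right) 457 = 1576 \cdot 457 = 720232$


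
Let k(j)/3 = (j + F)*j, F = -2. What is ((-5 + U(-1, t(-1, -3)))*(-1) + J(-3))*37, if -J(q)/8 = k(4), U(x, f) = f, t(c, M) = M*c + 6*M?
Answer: -6364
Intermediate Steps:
t(c, M) = 6*M + M*c
k(j) = 3*j*(-2 + j) (k(j) = 3*((j - 2)*j) = 3*((-2 + j)*j) = 3*(j*(-2 + j)) = 3*j*(-2 + j))
J(q) = -192 (J(q) = -24*4*(-2 + 4) = -24*4*2 = -8*24 = -192)
((-5 + U(-1, t(-1, -3)))*(-1) + J(-3))*37 = ((-5 - 3*(6 - 1))*(-1) - 192)*37 = ((-5 - 3*5)*(-1) - 192)*37 = ((-5 - 15)*(-1) - 192)*37 = (-20*(-1) - 192)*37 = (20 - 192)*37 = -172*37 = -6364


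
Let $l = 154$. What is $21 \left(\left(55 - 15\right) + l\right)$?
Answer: $4074$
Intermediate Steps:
$21 \left(\left(55 - 15\right) + l\right) = 21 \left(\left(55 - 15\right) + 154\right) = 21 \left(40 + 154\right) = 21 \cdot 194 = 4074$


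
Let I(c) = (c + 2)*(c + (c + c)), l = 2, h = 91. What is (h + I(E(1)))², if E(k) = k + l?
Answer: 18496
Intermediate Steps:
E(k) = 2 + k (E(k) = k + 2 = 2 + k)
I(c) = 3*c*(2 + c) (I(c) = (2 + c)*(c + 2*c) = (2 + c)*(3*c) = 3*c*(2 + c))
(h + I(E(1)))² = (91 + 3*(2 + 1)*(2 + (2 + 1)))² = (91 + 3*3*(2 + 3))² = (91 + 3*3*5)² = (91 + 45)² = 136² = 18496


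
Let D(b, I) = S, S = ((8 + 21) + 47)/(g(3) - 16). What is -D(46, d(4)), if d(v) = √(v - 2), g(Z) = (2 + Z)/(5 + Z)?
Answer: 608/123 ≈ 4.9431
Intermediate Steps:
g(Z) = (2 + Z)/(5 + Z)
d(v) = √(-2 + v)
S = -608/123 (S = ((8 + 21) + 47)/((2 + 3)/(5 + 3) - 16) = (29 + 47)/(5/8 - 16) = 76/((⅛)*5 - 16) = 76/(5/8 - 16) = 76/(-123/8) = 76*(-8/123) = -608/123 ≈ -4.9431)
D(b, I) = -608/123
-D(46, d(4)) = -1*(-608/123) = 608/123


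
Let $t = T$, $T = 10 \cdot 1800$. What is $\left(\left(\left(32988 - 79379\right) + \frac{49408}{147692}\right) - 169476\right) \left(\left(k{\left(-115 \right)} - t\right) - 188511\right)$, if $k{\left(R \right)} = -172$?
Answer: $\frac{1647355460993187}{36923} \approx 4.4616 \cdot 10^{10}$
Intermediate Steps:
$T = 18000$
$t = 18000$
$\left(\left(\left(32988 - 79379\right) + \frac{49408}{147692}\right) - 169476\right) \left(\left(k{\left(-115 \right)} - t\right) - 188511\right) = \left(\left(\left(32988 - 79379\right) + \frac{49408}{147692}\right) - 169476\right) \left(\left(-172 - 18000\right) - 188511\right) = \left(\left(-46391 + 49408 \cdot \frac{1}{147692}\right) - 169476\right) \left(\left(-172 - 18000\right) - 188511\right) = \left(\left(-46391 + \frac{12352}{36923}\right) - 169476\right) \left(-18172 - 188511\right) = \left(- \frac{1712882541}{36923} - 169476\right) \left(-206683\right) = \left(- \frac{7970444889}{36923}\right) \left(-206683\right) = \frac{1647355460993187}{36923}$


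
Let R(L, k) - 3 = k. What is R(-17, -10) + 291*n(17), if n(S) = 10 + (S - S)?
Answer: 2903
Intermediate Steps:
R(L, k) = 3 + k
n(S) = 10 (n(S) = 10 + 0 = 10)
R(-17, -10) + 291*n(17) = (3 - 10) + 291*10 = -7 + 2910 = 2903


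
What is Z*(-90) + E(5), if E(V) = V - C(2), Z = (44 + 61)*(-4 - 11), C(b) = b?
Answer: 141753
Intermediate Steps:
Z = -1575 (Z = 105*(-15) = -1575)
E(V) = -2 + V (E(V) = V - 1*2 = V - 2 = -2 + V)
Z*(-90) + E(5) = -1575*(-90) + (-2 + 5) = 141750 + 3 = 141753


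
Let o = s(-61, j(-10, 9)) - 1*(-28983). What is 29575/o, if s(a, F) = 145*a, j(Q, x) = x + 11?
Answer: 29575/20138 ≈ 1.4686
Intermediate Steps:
j(Q, x) = 11 + x
o = 20138 (o = 145*(-61) - 1*(-28983) = -8845 + 28983 = 20138)
29575/o = 29575/20138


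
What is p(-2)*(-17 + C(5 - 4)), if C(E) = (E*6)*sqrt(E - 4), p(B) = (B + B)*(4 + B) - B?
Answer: 102 - 36*I*sqrt(3) ≈ 102.0 - 62.354*I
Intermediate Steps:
p(B) = -B + 2*B*(4 + B) (p(B) = (2*B)*(4 + B) - B = 2*B*(4 + B) - B = -B + 2*B*(4 + B))
C(E) = 6*E*sqrt(-4 + E) (C(E) = (6*E)*sqrt(-4 + E) = 6*E*sqrt(-4 + E))
p(-2)*(-17 + C(5 - 4)) = (-2*(7 + 2*(-2)))*(-17 + 6*(5 - 4)*sqrt(-4 + (5 - 4))) = (-2*(7 - 4))*(-17 + 6*1*sqrt(-4 + 1)) = (-2*3)*(-17 + 6*1*sqrt(-3)) = -6*(-17 + 6*1*(I*sqrt(3))) = -6*(-17 + 6*I*sqrt(3)) = 102 - 36*I*sqrt(3)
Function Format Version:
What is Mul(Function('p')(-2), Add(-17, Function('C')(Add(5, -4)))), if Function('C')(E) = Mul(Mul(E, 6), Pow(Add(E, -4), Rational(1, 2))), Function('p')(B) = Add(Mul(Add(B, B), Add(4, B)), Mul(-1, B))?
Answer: Add(102, Mul(-36, I, Pow(3, Rational(1, 2)))) ≈ Add(102.00, Mul(-62.354, I))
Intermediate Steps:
Function('p')(B) = Add(Mul(-1, B), Mul(2, B, Add(4, B))) (Function('p')(B) = Add(Mul(Mul(2, B), Add(4, B)), Mul(-1, B)) = Add(Mul(2, B, Add(4, B)), Mul(-1, B)) = Add(Mul(-1, B), Mul(2, B, Add(4, B))))
Function('C')(E) = Mul(6, E, Pow(Add(-4, E), Rational(1, 2))) (Function('C')(E) = Mul(Mul(6, E), Pow(Add(-4, E), Rational(1, 2))) = Mul(6, E, Pow(Add(-4, E), Rational(1, 2))))
Mul(Function('p')(-2), Add(-17, Function('C')(Add(5, -4)))) = Mul(Mul(-2, Add(7, Mul(2, -2))), Add(-17, Mul(6, Add(5, -4), Pow(Add(-4, Add(5, -4)), Rational(1, 2))))) = Mul(Mul(-2, Add(7, -4)), Add(-17, Mul(6, 1, Pow(Add(-4, 1), Rational(1, 2))))) = Mul(Mul(-2, 3), Add(-17, Mul(6, 1, Pow(-3, Rational(1, 2))))) = Mul(-6, Add(-17, Mul(6, 1, Mul(I, Pow(3, Rational(1, 2)))))) = Mul(-6, Add(-17, Mul(6, I, Pow(3, Rational(1, 2))))) = Add(102, Mul(-36, I, Pow(3, Rational(1, 2))))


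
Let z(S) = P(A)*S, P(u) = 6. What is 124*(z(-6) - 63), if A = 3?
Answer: -12276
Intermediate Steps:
z(S) = 6*S
124*(z(-6) - 63) = 124*(6*(-6) - 63) = 124*(-36 - 63) = 124*(-99) = -12276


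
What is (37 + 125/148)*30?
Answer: 84015/74 ≈ 1135.3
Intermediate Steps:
(37 + 125/148)*30 = (5601/148)*30 = 84015/74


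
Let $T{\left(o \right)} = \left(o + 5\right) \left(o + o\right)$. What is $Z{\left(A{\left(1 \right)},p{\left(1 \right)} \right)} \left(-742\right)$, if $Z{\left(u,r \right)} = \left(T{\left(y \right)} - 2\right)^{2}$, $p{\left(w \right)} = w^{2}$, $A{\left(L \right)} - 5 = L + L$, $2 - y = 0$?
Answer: $-501592$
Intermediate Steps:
$y = 2$ ($y = 2 - 0 = 2 + 0 = 2$)
$T{\left(o \right)} = 2 o \left(5 + o\right)$ ($T{\left(o \right)} = \left(5 + o\right) 2 o = 2 o \left(5 + o\right)$)
$A{\left(L \right)} = 5 + 2 L$ ($A{\left(L \right)} = 5 + \left(L + L\right) = 5 + 2 L$)
$Z{\left(u,r \right)} = 676$ ($Z{\left(u,r \right)} = \left(2 \cdot 2 \left(5 + 2\right) - 2\right)^{2} = \left(2 \cdot 2 \cdot 7 - 2\right)^{2} = \left(28 - 2\right)^{2} = 26^{2} = 676$)
$Z{\left(A{\left(1 \right)},p{\left(1 \right)} \right)} \left(-742\right) = 676 \left(-742\right) = -501592$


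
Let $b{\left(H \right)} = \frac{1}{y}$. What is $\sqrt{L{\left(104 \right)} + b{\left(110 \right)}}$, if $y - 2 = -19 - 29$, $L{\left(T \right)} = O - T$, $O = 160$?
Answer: $\frac{5 \sqrt{4738}}{46} \approx 7.4819$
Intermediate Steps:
$L{\left(T \right)} = 160 - T$
$y = -46$ ($y = 2 - 48 = -46$)
$b{\left(H \right)} = - \frac{1}{46}$ ($b{\left(H \right)} = \frac{1}{-46} = - \frac{1}{46}$)
$\sqrt{L{\left(104 \right)} + b{\left(110 \right)}} = \sqrt{\left(160 - 104\right) - \frac{1}{46}} = \sqrt{56 - \frac{1}{46}} = \sqrt{\frac{2575}{46}} = \frac{5 \sqrt{4738}}{46}$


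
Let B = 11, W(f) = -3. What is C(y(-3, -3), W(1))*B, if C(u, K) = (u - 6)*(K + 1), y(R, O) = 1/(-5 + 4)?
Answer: 154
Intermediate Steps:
y(R, O) = -1 (y(R, O) = 1/(-1) = -1)
C(u, K) = (1 + K)*(-6 + u) (C(u, K) = (-6 + u)*(1 + K) = (1 + K)*(-6 + u))
C(y(-3, -3), W(1))*B = (-6 - 1 - 6*(-3) - 3*(-1))*11 = (-6 - 1 + 18 + 3)*11 = 14*11 = 154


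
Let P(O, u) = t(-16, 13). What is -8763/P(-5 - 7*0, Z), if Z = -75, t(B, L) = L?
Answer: -8763/13 ≈ -674.08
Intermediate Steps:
P(O, u) = 13
-8763/P(-5 - 7*0, Z) = -8763/13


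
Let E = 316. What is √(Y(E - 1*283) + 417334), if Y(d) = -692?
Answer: √416642 ≈ 645.48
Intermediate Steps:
√(Y(E - 1*283) + 417334) = √(-692 + 417334) = √416642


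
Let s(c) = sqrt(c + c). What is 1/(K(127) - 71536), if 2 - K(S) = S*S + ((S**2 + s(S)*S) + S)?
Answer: -103919/10795061795 + 127*sqrt(254)/10795061795 ≈ -9.4390e-6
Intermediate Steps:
s(c) = sqrt(2)*sqrt(c) (s(c) = sqrt(2*c) = sqrt(2)*sqrt(c))
K(S) = 2 - S - 2*S**2 - sqrt(2)*S**(3/2) (K(S) = 2 - (S*S + ((S**2 + (sqrt(2)*sqrt(S))*S) + S)) = 2 - (S**2 + ((S**2 + sqrt(2)*S**(3/2)) + S)) = 2 - (S**2 + (S + S**2 + sqrt(2)*S**(3/2))) = 2 - (S + 2*S**2 + sqrt(2)*S**(3/2)) = 2 + (-S - 2*S**2 - sqrt(2)*S**(3/2)) = 2 - S - 2*S**2 - sqrt(2)*S**(3/2))
1/(K(127) - 71536) = 1/((2 - 1*127 - 2*127**2 - sqrt(2)*127**(3/2)) - 71536) = 1/((2 - 127 - 2*16129 - sqrt(2)*127*sqrt(127)) - 71536) = 1/((2 - 127 - 32258 - 127*sqrt(254)) - 71536) = 1/((-32383 - 127*sqrt(254)) - 71536) = 1/(-103919 - 127*sqrt(254))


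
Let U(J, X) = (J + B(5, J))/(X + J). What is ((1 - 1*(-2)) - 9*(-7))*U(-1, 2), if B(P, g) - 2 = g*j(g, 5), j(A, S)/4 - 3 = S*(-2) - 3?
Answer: 2706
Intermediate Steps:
j(A, S) = -8*S (j(A, S) = 12 + 4*(S*(-2) - 3) = 12 + 4*(-2*S - 3) = 12 + 4*(-3 - 2*S) = 12 + (-12 - 8*S) = -8*S)
B(P, g) = 2 - 40*g (B(P, g) = 2 + g*(-8*5) = 2 + g*(-40) = 2 - 40*g)
U(J, X) = (2 - 39*J)/(J + X) (U(J, X) = (J + (2 - 40*J))/(X + J) = (2 - 39*J)/(J + X))
((1 - 1*(-2)) - 9*(-7))*U(-1, 2) = ((1 - 1*(-2)) - 9*(-7))*((2 - 39*(-1))/(-1 + 2)) = ((1 + 2) + 63)*((2 + 39)/1) = (3 + 63)*(1*41) = 66*41 = 2706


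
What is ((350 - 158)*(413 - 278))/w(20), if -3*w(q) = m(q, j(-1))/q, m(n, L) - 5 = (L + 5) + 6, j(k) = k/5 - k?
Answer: -648000/7 ≈ -92571.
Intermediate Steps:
j(k) = -4*k/5 (j(k) = k*(⅕) - k = k/5 - k = -4*k/5)
m(n, L) = 16 + L (m(n, L) = 5 + ((L + 5) + 6) = 5 + ((5 + L) + 6) = 5 + (11 + L) = 16 + L)
w(q) = -28/(5*q) (w(q) = -(16 - ⅘*(-1))/(3*q) = -(16 + ⅘)/(3*q) = -28/(5*q))
((350 - 158)*(413 - 278))/w(20) = ((350 - 158)*(413 - 278))/((-28/5/20)) = (192*135)/((-28/5*1/20)) = 25920/(-7/25) = 25920*(-25/7) = -648000/7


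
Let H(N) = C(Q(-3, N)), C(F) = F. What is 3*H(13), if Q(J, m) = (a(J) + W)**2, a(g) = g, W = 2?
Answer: 3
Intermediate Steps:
Q(J, m) = (2 + J)**2 (Q(J, m) = (J + 2)**2 = (2 + J)**2)
H(N) = 1 (H(N) = (2 - 3)**2 = (-1)**2 = 1)
3*H(13) = 3*1 = 3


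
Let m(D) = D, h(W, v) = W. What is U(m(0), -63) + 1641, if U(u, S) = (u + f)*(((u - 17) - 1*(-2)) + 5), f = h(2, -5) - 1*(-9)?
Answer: 1531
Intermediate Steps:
f = 11 (f = 2 - 1*(-9) = 2 + 9 = 11)
U(u, S) = (-10 + u)*(11 + u) (U(u, S) = (u + 11)*(((u - 17) - 1*(-2)) + 5) = (11 + u)*(((-17 + u) + 2) + 5) = (11 + u)*((-15 + u) + 5) = (11 + u)*(-10 + u) = (-10 + u)*(11 + u))
U(m(0), -63) + 1641 = (-110 + 0 + 0²) + 1641 = (-110 + 0 + 0) + 1641 = -110 + 1641 = 1531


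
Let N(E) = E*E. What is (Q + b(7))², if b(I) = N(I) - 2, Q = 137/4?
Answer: 105625/16 ≈ 6601.6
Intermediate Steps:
N(E) = E²
Q = 137/4 (Q = 137*(¼) = 137/4 ≈ 34.250)
b(I) = -2 + I² (b(I) = I² - 2 = -2 + I²)
(Q + b(7))² = (137/4 + (-2 + 7²))² = (137/4 + (-2 + 49))² = (137/4 + 47)² = (325/4)² = 105625/16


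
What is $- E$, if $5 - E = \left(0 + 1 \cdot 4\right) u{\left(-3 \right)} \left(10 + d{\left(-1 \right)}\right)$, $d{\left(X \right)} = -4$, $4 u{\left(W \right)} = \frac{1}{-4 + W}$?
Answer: $- \frac{41}{7} \approx -5.8571$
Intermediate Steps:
$u{\left(W \right)} = \frac{1}{4 \left(-4 + W\right)}$
$E = \frac{41}{7}$ ($E = 5 - \left(0 + 1 \cdot 4\right) \frac{1}{4 \left(-4 - 3\right)} \left(10 - 4\right) = 5 - \left(0 + 4\right) \frac{1}{4 \left(-7\right)} 6 = 5 - 4 \cdot \frac{1}{4} \left(- \frac{1}{7}\right) 6 = 5 - 4 \left(- \frac{1}{28}\right) 6 = 5 - \left(- \frac{1}{7}\right) 6 = 5 - - \frac{6}{7} = 5 + \frac{6}{7} = \frac{41}{7} \approx 5.8571$)
$- E = \left(-1\right) \frac{41}{7} = - \frac{41}{7}$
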